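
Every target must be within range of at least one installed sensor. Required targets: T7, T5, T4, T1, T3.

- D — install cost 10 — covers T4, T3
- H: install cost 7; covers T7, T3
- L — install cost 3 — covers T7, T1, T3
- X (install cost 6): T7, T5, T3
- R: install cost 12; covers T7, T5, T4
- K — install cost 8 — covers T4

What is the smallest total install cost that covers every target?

15

The greedy cost-per-new-target heuristic would pick L, X, and K for 17, but a cheaper cover exists.
Choose L and R: together they cover T7, T5, T4, T1, T3 — every target.
Total install cost: 3 + 12 = 15.
No cover costs less than 15.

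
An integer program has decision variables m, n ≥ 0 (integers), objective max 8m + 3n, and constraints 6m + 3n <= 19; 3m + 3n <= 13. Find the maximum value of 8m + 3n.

(m,n)=(3,0): 6·3+3·0=18≤19, 3·3+3·0=9≤13, objective 24.
(m,n)=(2,1): 6·2+3·1=15≤19, 3·2+3·1=9≤13, objective 19.
(m,n)=(2,0): 6·2+3·0=12≤19, 3·2+3·0=6≤13, objective 16.
Maximum is 24 at (m,n)=(3,0).

24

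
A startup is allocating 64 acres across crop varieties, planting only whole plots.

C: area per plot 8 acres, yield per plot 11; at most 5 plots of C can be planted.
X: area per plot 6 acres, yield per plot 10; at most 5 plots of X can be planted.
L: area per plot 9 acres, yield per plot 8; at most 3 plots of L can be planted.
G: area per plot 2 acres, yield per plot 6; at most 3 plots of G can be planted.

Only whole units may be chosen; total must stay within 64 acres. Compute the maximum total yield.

103

Take 5×C, 3×X, and 3×G: area 64 ≤ 64, yield 5·11 + 3·10 + 3·6 = 103.
G has the best ratio (6/2) and is taken to its limit of 3; remaining capacity is filled optimally with the others.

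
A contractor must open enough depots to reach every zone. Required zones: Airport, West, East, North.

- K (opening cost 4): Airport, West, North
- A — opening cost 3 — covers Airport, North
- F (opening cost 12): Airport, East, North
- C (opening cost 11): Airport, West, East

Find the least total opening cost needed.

This is an integer covering problem.
The greedy cost-per-new-zone heuristic would pick K and C for 15, but a cheaper cover exists.
Choose A and C: together they cover Airport, West, East, North — every zone.
Total opening cost: 3 + 11 = 14.
No cover costs less than 14.

14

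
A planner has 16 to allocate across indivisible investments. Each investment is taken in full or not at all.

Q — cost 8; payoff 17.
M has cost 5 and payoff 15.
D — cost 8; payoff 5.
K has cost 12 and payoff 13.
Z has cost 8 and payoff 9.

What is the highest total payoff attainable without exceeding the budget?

Q + Z: cost 8 + 8 = 16 ≤ 16, payoff 17 + 9 = 26.
M + Z: cost 5 + 8 = 13 ≤ 16, payoff 15 + 9 = 24.
Q + M: cost 8 + 5 = 13 ≤ 16, payoff 17 + 15 = 32.
Best is Q and M with total payoff 32.

32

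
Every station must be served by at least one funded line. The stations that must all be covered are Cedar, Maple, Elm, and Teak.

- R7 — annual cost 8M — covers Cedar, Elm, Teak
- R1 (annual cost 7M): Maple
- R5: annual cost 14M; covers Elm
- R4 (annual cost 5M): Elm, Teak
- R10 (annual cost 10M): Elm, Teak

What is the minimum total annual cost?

15

This is a weighted set-cover instance.
Choose R7 and R1: together they cover Cedar, Maple, Elm, Teak — every station.
Total annual cost: 8 + 7 = 15.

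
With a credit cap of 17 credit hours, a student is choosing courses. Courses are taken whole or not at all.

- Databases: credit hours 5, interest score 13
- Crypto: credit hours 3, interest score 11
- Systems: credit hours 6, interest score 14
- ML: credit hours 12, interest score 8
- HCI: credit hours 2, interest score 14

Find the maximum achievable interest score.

52

This is a 0-1 knapsack instance.
Databases + Crypto + Systems + HCI: credit hours 5 + 3 + 6 + 2 = 16 ≤ 17, interest score 13 + 11 + 14 + 14 = 52.
Crypto + Systems + HCI: credit hours 3 + 6 + 2 = 11 ≤ 17, interest score 11 + 14 + 14 = 39.
Databases + Systems + HCI: credit hours 5 + 6 + 2 = 13 ≤ 17, interest score 13 + 14 + 14 = 41.
Best is Databases, Crypto, Systems, and HCI with total interest score 52.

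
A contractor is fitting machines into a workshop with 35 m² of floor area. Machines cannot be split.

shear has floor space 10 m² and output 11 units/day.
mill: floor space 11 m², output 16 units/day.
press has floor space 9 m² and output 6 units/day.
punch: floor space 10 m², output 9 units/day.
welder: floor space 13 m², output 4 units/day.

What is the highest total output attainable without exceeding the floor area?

36

This is a 0-1 knapsack instance.
Allowing fractional choices, the relaxed optimum would be about 38.7, but machines are indivisible.
shear + mill + punch: floor space 10 + 11 + 10 = 31 ≤ 35, output 11 + 16 + 9 = 36.
shear + mill + press: floor space 10 + 11 + 9 = 30 ≤ 35, output 11 + 16 + 6 = 33.
Best is shear, mill, and punch with total output 36.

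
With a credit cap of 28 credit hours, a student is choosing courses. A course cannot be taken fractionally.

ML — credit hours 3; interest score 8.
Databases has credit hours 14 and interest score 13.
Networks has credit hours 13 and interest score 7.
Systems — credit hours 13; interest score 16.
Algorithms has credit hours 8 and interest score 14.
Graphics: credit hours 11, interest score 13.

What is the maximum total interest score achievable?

This is a 0-1 knapsack instance.
Allowing fractional choices, the relaxed optimum would be about 42.7, but courses are indivisible.
ML + Algorithms + Graphics: credit hours 3 + 8 + 11 = 22 ≤ 28, interest score 8 + 14 + 13 = 35.
ML + Systems + Algorithms: credit hours 3 + 13 + 8 = 24 ≤ 28, interest score 8 + 16 + 14 = 38.
ML + Systems + Graphics: credit hours 3 + 13 + 11 = 27 ≤ 28, interest score 8 + 16 + 13 = 37.
Best is ML, Systems, and Algorithms with total interest score 38.

38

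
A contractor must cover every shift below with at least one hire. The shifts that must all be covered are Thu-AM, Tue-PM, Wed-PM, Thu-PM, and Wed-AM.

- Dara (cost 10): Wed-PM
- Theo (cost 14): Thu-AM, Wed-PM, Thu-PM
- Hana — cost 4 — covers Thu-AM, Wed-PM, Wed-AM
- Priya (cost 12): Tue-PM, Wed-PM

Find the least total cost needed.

30

Choose Theo, Hana, and Priya: together they cover Thu-AM, Tue-PM, Wed-PM, Thu-PM, Wed-AM — every shift.
Total cost: 14 + 4 + 12 = 30.
No cover costs less than 30.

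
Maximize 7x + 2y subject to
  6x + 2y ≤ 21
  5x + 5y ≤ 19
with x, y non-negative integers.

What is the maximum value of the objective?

(x,y)=(3,0) is feasible, giving 21.
(x,y)=(2,1) is feasible, giving 16.
(x,y)=(2,0) is feasible, giving 14.
No feasible integer point exceeds 21.

21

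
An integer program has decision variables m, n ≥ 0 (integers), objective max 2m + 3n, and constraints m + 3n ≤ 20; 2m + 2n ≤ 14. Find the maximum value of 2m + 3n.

20

The continuous relaxation peaks at (0.5, 6.5) with value 20.50; rounding to a feasible lattice point costs some objective.
(m,n)=(1,6): 1·1+3·6=19≤20, 2·1+2·6=14≤14, objective 20.
(m,n)=(2,5): 1·2+3·5=17≤20, 2·2+2·5=14≤14, objective 19.
(m,n)=(0,6): 1·0+3·6=18≤20, 2·0+2·6=12≤14, objective 18.
No feasible integer point exceeds 20.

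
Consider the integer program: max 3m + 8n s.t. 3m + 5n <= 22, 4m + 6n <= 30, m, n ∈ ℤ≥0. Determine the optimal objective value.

32

(m,n)=(0,4): 3·0+5·4=20≤22, 4·0+6·4=24≤30, objective 32.
(m,n)=(1,3): 3·1+5·3=18≤22, 4·1+6·3=22≤30, objective 27.
(m,n)=(0,3): 3·0+5·3=15≤22, 4·0+6·3=18≤30, objective 24.
The best lattice point is (0,4), giving 32.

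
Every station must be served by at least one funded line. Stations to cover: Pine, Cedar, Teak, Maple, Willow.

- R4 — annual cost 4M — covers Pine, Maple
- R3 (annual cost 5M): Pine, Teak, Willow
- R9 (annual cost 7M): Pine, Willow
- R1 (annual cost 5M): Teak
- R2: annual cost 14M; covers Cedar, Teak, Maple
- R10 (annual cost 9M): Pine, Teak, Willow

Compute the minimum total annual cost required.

The greedy cost-per-new-station heuristic would pick R3, R4, and R2 for 23, but a cheaper cover exists.
Choose R3 and R2: together they cover Pine, Cedar, Teak, Maple, Willow — every station.
Total annual cost: 5 + 14 = 19.
No cover costs less than 19.

19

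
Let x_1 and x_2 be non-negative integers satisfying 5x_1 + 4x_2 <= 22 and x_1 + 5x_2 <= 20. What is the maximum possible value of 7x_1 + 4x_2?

28

(x_1,x_2)=(4,0): 5·4+4·0=20≤22, 1·4+5·0=4≤20, objective 28.
(x_1,x_2)=(3,1): 5·3+4·1=19≤22, 1·3+5·1=8≤20, objective 25.
(x_1,x_2)=(3,0): 5·3+4·0=15≤22, 1·3+5·0=3≤20, objective 21.
Maximum is 28 at (x_1,x_2)=(4,0).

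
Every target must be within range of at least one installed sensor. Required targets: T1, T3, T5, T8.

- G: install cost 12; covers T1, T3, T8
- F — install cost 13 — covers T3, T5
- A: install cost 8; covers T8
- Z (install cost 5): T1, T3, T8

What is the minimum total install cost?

18

Choose F and Z: together they cover T1, T3, T5, T8 — every target.
Total install cost: 13 + 5 = 18.
No cover costs less than 18.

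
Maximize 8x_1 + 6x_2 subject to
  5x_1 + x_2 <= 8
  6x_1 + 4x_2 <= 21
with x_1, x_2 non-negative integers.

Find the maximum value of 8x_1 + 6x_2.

30

The continuous relaxation peaks at (0, 5.25) with value 31.50; rounding to a feasible lattice point costs some objective.
(x_1,x_2)=(0,5): 5·0+1·5=5≤8, 6·0+4·5=20≤21, objective 30.
(x_1,x_2)=(0,4): 5·0+1·4=4≤8, 6·0+4·4=16≤21, objective 24.
The best lattice point is (0,5), giving 30.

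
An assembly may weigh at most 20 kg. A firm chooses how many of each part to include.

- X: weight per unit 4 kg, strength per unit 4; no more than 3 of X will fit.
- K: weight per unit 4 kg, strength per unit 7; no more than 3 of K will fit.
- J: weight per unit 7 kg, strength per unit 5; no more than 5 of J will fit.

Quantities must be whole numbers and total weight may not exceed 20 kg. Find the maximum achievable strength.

29

This is a bounded integer knapsack.
Take 2×X and 3×K: weight 20 ≤ 20, strength 2·4 + 3·7 = 29.
K has the best ratio (7/4) and is taken to its limit of 3; remaining capacity is filled optimally with the others.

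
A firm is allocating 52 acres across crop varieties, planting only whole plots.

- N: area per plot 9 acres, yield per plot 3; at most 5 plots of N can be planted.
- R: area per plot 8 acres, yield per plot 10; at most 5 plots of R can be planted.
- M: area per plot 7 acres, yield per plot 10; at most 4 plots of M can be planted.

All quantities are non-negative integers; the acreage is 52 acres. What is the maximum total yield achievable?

This is a bounded integer knapsack.
M has the best ratio (10/7); taking only M gives at most 4×10 = 40 (stopped by the supply cap of 4).
Mixing does better — 3×R and 4×M: area 52 ≤ 52, yield 3·10 + 4·10 = 70.

70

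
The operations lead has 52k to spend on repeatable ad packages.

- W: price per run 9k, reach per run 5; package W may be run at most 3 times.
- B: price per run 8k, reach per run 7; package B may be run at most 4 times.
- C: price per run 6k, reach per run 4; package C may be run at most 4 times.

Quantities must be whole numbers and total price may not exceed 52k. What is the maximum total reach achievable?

40

B has the best ratio (7/8); taking only B gives at most 4×7 = 28 (stopped by the supply cap of 4).
Mixing does better — 4×B and 3×C: price 50 ≤ 52, reach 4·7 + 3·4 = 40.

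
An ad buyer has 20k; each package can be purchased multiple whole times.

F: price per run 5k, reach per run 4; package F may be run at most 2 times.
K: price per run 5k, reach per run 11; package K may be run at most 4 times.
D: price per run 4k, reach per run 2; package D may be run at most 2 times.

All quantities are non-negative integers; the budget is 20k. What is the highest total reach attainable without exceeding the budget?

This is a bounded integer knapsack.
4×K: price 20 ≤ 20, reach 4·11 = 44.
1×F and 3×K: price 20 ≤ 20, reach 1·4 + 3·11 = 37.
Best is 44.

44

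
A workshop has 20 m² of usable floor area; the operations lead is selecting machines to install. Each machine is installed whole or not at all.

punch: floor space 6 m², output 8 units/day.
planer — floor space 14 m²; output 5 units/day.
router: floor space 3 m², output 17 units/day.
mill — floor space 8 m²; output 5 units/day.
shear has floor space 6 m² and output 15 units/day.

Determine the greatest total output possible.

Allowing fractional choices, the relaxed optimum would be about 43.1, but machines are indivisible.
router + mill + shear: floor space 3 + 8 + 6 = 17 ≤ 20, output 17 + 5 + 15 = 37.
punch + router + shear: floor space 6 + 3 + 6 = 15 ≤ 20, output 8 + 17 + 15 = 40.
router + shear: floor space 3 + 6 = 9 ≤ 20, output 17 + 15 = 32.
Best is punch, router, and shear with total output 40.

40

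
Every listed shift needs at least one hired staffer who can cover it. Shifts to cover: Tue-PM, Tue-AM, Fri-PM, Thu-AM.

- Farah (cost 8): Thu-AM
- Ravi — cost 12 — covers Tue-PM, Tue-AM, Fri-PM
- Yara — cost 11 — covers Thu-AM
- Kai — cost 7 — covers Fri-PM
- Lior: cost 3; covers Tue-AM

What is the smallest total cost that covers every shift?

20

The greedy cost-per-new-shift heuristic would pick Lior, Ravi, and Farah for 23, but a cheaper cover exists.
Choose Farah and Ravi: together they cover Tue-PM, Tue-AM, Fri-PM, Thu-AM — every shift.
Total cost: 8 + 12 = 20.
No cover costs less than 20.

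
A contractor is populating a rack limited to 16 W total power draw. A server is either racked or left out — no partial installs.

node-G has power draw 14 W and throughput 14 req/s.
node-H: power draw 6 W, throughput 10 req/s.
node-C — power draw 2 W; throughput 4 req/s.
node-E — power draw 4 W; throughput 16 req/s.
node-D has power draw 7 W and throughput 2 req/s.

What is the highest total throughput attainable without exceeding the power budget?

30

Take node-H, node-C, and node-E: power draw 6 + 2 + 4 = 12 ≤ 16, throughput 10 + 4 + 16 = 30.
No other feasible combination does better.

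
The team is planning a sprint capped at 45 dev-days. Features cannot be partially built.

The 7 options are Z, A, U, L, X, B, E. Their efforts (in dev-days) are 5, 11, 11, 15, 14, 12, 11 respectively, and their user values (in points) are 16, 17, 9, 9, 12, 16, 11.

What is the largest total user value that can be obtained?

Z + A + B + E: effort 5 + 11 + 12 + 11 = 39 ≤ 45, user value 16 + 17 + 16 + 11 = 60.
Z + A + X + B: effort 5 + 11 + 14 + 12 = 42 ≤ 45, user value 16 + 17 + 12 + 16 = 61.
Z + A + U + B: effort 5 + 11 + 11 + 12 = 39 ≤ 45, user value 16 + 17 + 9 + 16 = 58.
Best is Z, A, X, and B with total user value 61.

61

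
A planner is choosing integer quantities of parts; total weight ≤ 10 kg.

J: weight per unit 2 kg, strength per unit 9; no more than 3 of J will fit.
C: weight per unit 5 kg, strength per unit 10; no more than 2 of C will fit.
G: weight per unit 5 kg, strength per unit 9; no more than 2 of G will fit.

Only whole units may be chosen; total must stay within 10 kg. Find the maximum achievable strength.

28

This is a bounded integer knapsack.
Take 2×J and 1×C: weight 9 ≤ 10, strength 2·9 + 1·10 = 28.
No other integer combination yields more.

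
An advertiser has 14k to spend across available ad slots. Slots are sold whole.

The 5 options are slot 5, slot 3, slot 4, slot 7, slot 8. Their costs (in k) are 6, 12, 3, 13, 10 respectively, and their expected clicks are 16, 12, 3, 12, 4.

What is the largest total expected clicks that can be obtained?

19

slot 5: cost 6 ≤ 14, expected clicks 16.
slot 5 + slot 4: cost 6 + 3 = 9 ≤ 14, expected clicks 16 + 3 = 19.
slot 3: cost 12 ≤ 14, expected clicks 12.
Best is slot 5 and slot 4 with total expected clicks 19.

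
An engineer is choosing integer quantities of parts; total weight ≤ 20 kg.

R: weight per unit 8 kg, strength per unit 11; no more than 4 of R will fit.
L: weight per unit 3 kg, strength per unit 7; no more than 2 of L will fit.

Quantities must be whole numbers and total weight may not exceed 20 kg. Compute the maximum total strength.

L has the best ratio (7/3); taking only L gives at most 2×7 = 14 (stopped by the supply cap of 2).
Mixing does better — 2×R and 1×L: weight 19 ≤ 20, strength 2·11 + 1·7 = 29.

29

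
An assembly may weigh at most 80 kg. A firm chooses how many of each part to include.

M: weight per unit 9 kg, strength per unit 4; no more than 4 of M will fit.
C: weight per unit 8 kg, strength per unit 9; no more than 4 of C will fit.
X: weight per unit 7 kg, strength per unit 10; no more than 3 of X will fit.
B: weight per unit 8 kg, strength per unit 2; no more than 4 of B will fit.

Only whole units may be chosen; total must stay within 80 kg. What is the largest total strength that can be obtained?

78

X has the best ratio (10/7); taking only X gives at most 3×10 = 30 (stopped by the supply cap of 3).
Mixing does better — 3×M, 4×C, and 3×X: weight 80 ≤ 80, strength 3·4 + 4·9 + 3·10 = 78.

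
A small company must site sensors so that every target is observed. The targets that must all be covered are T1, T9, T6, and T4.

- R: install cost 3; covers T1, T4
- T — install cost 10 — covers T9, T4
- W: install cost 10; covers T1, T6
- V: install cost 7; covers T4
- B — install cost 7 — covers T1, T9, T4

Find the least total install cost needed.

17

The greedy cost-per-new-target heuristic would pick R, B, and W for 20, but a cheaper cover exists.
Choose W and B: together they cover T1, T9, T6, T4 — every target.
Total install cost: 10 + 7 = 17.
No cover costs less than 17.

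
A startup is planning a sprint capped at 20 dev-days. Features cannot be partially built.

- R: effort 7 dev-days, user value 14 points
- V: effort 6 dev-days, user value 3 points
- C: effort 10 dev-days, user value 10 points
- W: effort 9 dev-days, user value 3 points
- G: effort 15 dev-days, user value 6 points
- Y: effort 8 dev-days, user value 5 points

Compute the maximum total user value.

Allowing fractional choices, the relaxed optimum would be about 25.9, but features are indivisible.
R + C: effort 7 + 10 = 17 ≤ 20, user value 14 + 10 = 24.
R + Y: effort 7 + 8 = 15 ≤ 20, user value 14 + 5 = 19.
Best is R and C with total user value 24.

24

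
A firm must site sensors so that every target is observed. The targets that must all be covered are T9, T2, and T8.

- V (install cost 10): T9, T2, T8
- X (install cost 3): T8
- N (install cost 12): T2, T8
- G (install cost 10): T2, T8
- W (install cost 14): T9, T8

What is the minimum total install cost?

This is an integer covering problem.
V alone covers T9, T2, T8 — every target.
Total install cost: 10.

10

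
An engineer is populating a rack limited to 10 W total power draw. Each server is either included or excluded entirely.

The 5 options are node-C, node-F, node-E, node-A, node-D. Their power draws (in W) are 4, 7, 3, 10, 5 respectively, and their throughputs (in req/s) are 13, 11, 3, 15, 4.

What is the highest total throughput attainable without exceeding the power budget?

Allowing fractional choices, the relaxed optimum would be about 22.4, but servers are indivisible.
node-C + node-E: power draw 4 + 3 = 7 ≤ 10, throughput 13 + 3 = 16.
node-A: power draw 10 ≤ 10, throughput 15.
node-C + node-D: power draw 4 + 5 = 9 ≤ 10, throughput 13 + 4 = 17.
Best is node-C and node-D with total throughput 17.

17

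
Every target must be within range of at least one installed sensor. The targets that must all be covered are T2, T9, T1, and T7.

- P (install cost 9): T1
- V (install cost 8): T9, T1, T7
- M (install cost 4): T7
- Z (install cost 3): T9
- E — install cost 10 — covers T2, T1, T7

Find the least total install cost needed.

The greedy cost-per-new-target heuristic would pick V and E for 18, but a cheaper cover exists.
Choose Z and E: together they cover T2, T9, T1, T7 — every target.
Total install cost: 3 + 10 = 13.
No cover costs less than 13.

13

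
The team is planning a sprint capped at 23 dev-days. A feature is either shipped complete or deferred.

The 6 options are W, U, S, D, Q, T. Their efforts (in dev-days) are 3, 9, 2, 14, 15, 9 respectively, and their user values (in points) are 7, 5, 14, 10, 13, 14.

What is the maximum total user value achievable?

40

This is a 0-1 knapsack instance.
W + U + S + T: effort 3 + 9 + 2 + 9 = 23 ≤ 23, user value 7 + 5 + 14 + 14 = 40.
W + S + T: effort 3 + 2 + 9 = 14 ≤ 23, user value 7 + 14 + 14 = 35.
Best is W, U, S, and T with total user value 40.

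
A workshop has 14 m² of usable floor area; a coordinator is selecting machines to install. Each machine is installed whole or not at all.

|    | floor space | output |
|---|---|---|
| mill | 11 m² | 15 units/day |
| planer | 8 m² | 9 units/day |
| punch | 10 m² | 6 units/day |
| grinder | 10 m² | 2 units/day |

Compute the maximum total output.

15

Take mill: floor space 11 ≤ 14, output 15.
No other feasible combination does better.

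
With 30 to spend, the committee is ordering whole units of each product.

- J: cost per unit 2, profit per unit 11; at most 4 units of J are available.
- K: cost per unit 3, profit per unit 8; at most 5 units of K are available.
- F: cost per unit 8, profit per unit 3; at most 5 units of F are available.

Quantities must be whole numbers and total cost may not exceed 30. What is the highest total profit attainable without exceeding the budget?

84

Take 4×J and 5×K: cost 23 ≤ 30, profit 4·11 + 5·8 = 84.
J has the best ratio (11/2) and is taken to its limit of 4; remaining capacity is filled optimally with the others.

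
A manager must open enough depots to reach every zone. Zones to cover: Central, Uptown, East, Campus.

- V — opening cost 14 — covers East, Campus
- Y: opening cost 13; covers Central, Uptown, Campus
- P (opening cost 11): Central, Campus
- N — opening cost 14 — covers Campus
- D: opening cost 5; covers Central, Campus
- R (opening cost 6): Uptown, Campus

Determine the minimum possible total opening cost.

Choose V, D, and R: together they cover Central, Uptown, East, Campus — every zone.
Total opening cost: 14 + 5 + 6 = 25.
No cover costs less than 25.

25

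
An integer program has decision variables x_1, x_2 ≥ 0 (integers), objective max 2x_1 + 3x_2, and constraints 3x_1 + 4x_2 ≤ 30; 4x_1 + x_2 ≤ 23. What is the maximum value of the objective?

22

(x_1,x_2)=(2,6): 3·2+4·6=30≤30, 4·2+1·6=14≤23, objective 22.
(x_1,x_2)=(0,7): 3·0+4·7=28≤30, 4·0+1·7=7≤23, objective 21.
(x_1,x_2)=(3,5): 3·3+4·5=29≤30, 4·3+1·5=17≤23, objective 21.
Maximum is 22 at (x_1,x_2)=(2,6).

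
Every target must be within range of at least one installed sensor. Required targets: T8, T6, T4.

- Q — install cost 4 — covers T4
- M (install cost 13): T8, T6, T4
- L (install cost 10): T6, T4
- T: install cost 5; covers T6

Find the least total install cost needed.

13

M alone covers T8, T6, T4 — every target.
Total install cost: 13.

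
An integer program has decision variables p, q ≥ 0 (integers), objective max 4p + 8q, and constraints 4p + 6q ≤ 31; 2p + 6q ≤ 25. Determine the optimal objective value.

36

(p,q)=(3,3) is feasible, giving 36.
(p,q)=(4,2) is feasible, giving 32.
(p,q)=(2,3) is feasible, giving 32.
Maximum is 36 at (p,q)=(3,3).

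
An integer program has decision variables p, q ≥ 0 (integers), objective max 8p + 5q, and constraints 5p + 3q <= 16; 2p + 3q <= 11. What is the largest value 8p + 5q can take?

26

Relaxing integrality, the LP optimum is 26.11 at (p,q) = (1.67, 2.56), which is not an integer point.
(p,q)=(2,2): 5·2+3·2=16≤16, 2·2+3·2=10≤11, objective 26.
(p,q)=(1,3): 5·1+3·3=14≤16, 2·1+3·3=11≤11, objective 23.
(p,q)=(2,1): 5·2+3·1=13≤16, 2·2+3·1=7≤11, objective 21.
(p,q)=(1,2): 5·1+3·2=11≤16, 2·1+3·2=8≤11, objective 18.
Maximum is 26 at (p,q)=(2,2).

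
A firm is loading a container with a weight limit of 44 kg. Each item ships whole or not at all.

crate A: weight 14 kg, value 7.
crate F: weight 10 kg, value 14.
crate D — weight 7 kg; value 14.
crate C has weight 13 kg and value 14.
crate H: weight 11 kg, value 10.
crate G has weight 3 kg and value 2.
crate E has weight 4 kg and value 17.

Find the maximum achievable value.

Take crate F, crate D, crate C, crate G, and crate E: weight 10 + 7 + 13 + 3 + 4 = 37 ≤ 44, value 14 + 14 + 14 + 2 + 17 = 61.
No other feasible combination does better.

61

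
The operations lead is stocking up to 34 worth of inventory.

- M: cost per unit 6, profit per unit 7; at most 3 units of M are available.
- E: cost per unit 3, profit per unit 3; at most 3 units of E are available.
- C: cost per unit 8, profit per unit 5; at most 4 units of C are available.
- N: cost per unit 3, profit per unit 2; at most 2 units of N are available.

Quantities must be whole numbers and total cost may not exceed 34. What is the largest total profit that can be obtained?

34

M has the best ratio (7/6); taking only M gives at most 3×7 = 21 (stopped by the supply cap of 3).
Mixing does better — 3×M, 3×E, and 2×N: cost 33 ≤ 34, profit 3·7 + 3·3 + 2·2 = 34.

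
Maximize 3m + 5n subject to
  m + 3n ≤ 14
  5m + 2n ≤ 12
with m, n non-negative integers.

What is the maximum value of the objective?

The continuous relaxation peaks at (0.615, 4.46) with value 24.15; rounding to a feasible lattice point costs some objective.
(m,n)=(0,4): 1·0+3·4=12≤14, 5·0+2·4=8≤12, objective 20.
(m,n)=(1,3): 1·1+3·3=10≤14, 5·1+2·3=11≤12, objective 18.
(m,n)=(0,3): 1·0+3·3=9≤14, 5·0+2·3=6≤12, objective 15.
Maximum is 20 at (m,n)=(0,4).

20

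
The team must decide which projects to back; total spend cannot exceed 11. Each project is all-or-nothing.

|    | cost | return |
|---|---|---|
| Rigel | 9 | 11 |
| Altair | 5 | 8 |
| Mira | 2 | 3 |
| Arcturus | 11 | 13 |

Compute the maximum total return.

14

Allowing fractional choices, the relaxed optimum would be about 15.9, but projects are indivisible.
Altair + Mira: cost 5 + 2 = 7 ≤ 11, return 8 + 3 = 11.
Arcturus: cost 11 ≤ 11, return 13.
Rigel + Mira: cost 9 + 2 = 11 ≤ 11, return 11 + 3 = 14.
Best is Rigel and Mira with total return 14.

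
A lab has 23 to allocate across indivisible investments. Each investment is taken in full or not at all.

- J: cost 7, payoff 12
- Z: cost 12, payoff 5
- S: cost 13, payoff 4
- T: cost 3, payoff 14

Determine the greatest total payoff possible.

Allowing fractional choices, the relaxed optimum would be about 31.3, but investments are indivisible.
J + Z + T: cost 7 + 12 + 3 = 22 ≤ 23, payoff 12 + 5 + 14 = 31.
J + S + T: cost 7 + 13 + 3 = 23 ≤ 23, payoff 12 + 4 + 14 = 30.
Best is J, Z, and T with total payoff 31.

31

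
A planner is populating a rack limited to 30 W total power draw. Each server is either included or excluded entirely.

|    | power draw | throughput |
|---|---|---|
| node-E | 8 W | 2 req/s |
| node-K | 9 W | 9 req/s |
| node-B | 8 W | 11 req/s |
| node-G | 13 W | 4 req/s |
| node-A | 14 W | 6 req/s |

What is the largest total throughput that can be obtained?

24

Allowing fractional choices, the relaxed optimum would be about 25.6, but servers are indivisible.
node-K + node-B + node-G: power draw 9 + 8 + 13 = 30 ≤ 30, throughput 9 + 11 + 4 = 24.
node-E + node-K + node-B: power draw 8 + 9 + 8 = 25 ≤ 30, throughput 2 + 9 + 11 = 22.
Best is node-K, node-B, and node-G with total throughput 24.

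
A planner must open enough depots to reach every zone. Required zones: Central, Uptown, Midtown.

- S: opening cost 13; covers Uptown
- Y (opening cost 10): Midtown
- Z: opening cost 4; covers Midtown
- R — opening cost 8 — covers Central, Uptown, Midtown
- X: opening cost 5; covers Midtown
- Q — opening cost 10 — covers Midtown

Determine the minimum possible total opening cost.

8

This is a weighted set-cover instance.
R alone covers Central, Uptown, Midtown — every zone.
Total opening cost: 8.
No cover costs less than 8.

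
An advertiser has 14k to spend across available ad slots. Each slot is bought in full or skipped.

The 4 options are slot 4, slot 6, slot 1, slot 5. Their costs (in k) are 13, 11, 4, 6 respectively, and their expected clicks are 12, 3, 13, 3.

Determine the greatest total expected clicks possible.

16

slot 4: cost 13 ≤ 14, expected clicks 12.
slot 1: cost 4 ≤ 14, expected clicks 13.
slot 1 + slot 5: cost 4 + 6 = 10 ≤ 14, expected clicks 13 + 3 = 16.
Best is slot 1 and slot 5 with total expected clicks 16.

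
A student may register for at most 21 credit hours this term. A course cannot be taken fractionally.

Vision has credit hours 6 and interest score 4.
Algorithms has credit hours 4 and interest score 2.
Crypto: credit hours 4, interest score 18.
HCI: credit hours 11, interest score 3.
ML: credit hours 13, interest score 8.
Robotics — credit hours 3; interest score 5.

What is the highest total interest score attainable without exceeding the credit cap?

Vision + Algorithms + Crypto + Robotics: credit hours 6 + 4 + 4 + 3 = 17 ≤ 21, interest score 4 + 2 + 18 + 5 = 29.
Crypto + ML + Robotics: credit hours 4 + 13 + 3 = 20 ≤ 21, interest score 18 + 8 + 5 = 31.
Best is Crypto, ML, and Robotics with total interest score 31.

31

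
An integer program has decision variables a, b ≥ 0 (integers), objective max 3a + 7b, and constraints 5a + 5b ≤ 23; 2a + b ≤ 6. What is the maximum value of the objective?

Relaxing integrality, the LP optimum is 32.20 at (a,b) = (0, 4.6), which is not an integer point.
(a,b)=(0,4): 5·0+5·4=20≤23, 2·0+1·4=4≤6, objective 28.
(a,b)=(1,3): 5·1+5·3=20≤23, 2·1+1·3=5≤6, objective 24.
(a,b)=(0,3): 5·0+5·3=15≤23, 2·0+1·3=3≤6, objective 21.
The best lattice point is (0,4), giving 28.

28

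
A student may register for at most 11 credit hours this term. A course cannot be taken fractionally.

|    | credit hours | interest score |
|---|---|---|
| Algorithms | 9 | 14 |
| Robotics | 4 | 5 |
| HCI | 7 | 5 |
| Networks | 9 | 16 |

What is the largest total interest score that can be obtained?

Networks: credit hours 9 ≤ 11, interest score 16.
Algorithms: credit hours 9 ≤ 11, interest score 14.
Robotics + HCI: credit hours 4 + 7 = 11 ≤ 11, interest score 5 + 5 = 10.
Best is Networks with total interest score 16.

16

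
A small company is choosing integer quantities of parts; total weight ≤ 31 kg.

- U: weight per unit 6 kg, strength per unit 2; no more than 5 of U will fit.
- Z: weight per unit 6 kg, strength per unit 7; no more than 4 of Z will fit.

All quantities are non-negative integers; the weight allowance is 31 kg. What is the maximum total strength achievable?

30

This is a bounded integer knapsack.
1×U and 4×Z: weight 30 ≤ 31, strength 1·2 + 4·7 = 30.
4×Z: weight 24 ≤ 31, strength 4·7 = 28.
Best is 30.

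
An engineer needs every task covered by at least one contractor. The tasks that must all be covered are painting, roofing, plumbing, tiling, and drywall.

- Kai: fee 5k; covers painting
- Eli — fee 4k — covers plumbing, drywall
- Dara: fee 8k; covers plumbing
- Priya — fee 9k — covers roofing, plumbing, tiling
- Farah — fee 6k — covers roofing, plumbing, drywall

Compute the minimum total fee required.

18

Choose Kai, Eli, and Priya: together they cover painting, roofing, plumbing, tiling, drywall — every task.
Total fee: 5 + 4 + 9 = 18.
No cover costs less than 18.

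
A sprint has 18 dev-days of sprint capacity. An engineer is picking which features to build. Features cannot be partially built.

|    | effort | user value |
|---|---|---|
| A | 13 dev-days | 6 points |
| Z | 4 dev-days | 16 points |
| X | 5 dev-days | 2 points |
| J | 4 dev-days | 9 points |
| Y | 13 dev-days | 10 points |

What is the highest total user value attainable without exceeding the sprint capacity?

27

Allowing fractional choices, the relaxed optimum would be about 32.7, but features are indivisible.
Z + Y: effort 4 + 13 = 17 ≤ 18, user value 16 + 10 = 26.
Z + X + J: effort 4 + 5 + 4 = 13 ≤ 18, user value 16 + 2 + 9 = 27.
Z + J: effort 4 + 4 = 8 ≤ 18, user value 16 + 9 = 25.
Best is Z, X, and J with total user value 27.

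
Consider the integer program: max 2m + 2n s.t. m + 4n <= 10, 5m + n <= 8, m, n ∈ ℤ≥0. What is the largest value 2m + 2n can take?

Relaxing integrality, the LP optimum is 6.74 at (m,n) = (1.16, 2.21), which is not an integer point.
(m,n)=(1,2): 1·1+4·2=9≤10, 5·1+1·2=7≤8, objective 6.
(m,n)=(0,2): 1·0+4·2=8≤10, 5·0+1·2=2≤8, objective 4.
Maximum is 6 at (m,n)=(1,2).

6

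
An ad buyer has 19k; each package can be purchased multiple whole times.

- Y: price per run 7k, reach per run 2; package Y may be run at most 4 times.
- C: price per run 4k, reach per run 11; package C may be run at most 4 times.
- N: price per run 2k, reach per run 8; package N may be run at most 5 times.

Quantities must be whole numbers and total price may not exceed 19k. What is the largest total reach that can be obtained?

Take 2×C and 5×N: price 18 ≤ 19, reach 2·11 + 5·8 = 62.
N has the best ratio (8/2) and is taken to its limit of 5; remaining capacity is filled optimally with the others.

62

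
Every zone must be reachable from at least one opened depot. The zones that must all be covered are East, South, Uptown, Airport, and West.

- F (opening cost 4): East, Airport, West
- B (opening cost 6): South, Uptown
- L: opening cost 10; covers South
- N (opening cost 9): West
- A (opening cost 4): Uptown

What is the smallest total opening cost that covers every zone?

10

Choose F and B: together they cover East, South, Uptown, Airport, West — every zone.
Total opening cost: 4 + 6 = 10.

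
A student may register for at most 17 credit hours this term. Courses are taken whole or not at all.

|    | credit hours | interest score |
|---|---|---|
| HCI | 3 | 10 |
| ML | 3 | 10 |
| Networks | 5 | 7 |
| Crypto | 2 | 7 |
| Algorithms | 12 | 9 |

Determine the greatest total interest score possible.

Allowing fractional choices, the relaxed optimum would be about 37.0, but courses are indivisible.
HCI + ML + Networks: credit hours 3 + 3 + 5 = 11 ≤ 17, interest score 10 + 10 + 7 = 27.
HCI + ML + Networks + Crypto: credit hours 3 + 3 + 5 + 2 = 13 ≤ 17, interest score 10 + 10 + 7 + 7 = 34.
HCI + ML + Crypto: credit hours 3 + 3 + 2 = 8 ≤ 17, interest score 10 + 10 + 7 = 27.
Best is HCI, ML, Networks, and Crypto with total interest score 34.

34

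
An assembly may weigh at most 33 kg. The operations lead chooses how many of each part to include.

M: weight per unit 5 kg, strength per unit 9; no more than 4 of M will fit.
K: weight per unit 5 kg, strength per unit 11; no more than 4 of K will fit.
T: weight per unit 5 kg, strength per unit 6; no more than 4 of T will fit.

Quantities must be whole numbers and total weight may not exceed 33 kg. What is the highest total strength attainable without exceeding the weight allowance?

62

This is a bounded integer knapsack.
3×M and 3×K: weight 30 ≤ 33, strength 3·9 + 3·11 = 60.
2×M and 4×K: weight 30 ≤ 33, strength 2·9 + 4·11 = 62.
Best is 62.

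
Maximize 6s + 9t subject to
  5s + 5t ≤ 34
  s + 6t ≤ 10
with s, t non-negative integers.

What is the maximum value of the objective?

The continuous relaxation peaks at (6.16, 0.64) with value 42.72; rounding to a feasible lattice point costs some objective.
(s,t)=(6,0): 5·6+5·0=30≤34, 1·6+6·0=6≤10, objective 36.
(s,t)=(5,0): 5·5+5·0=25≤34, 1·5+6·0=5≤10, objective 30.
The best lattice point is (6,0), giving 36.

36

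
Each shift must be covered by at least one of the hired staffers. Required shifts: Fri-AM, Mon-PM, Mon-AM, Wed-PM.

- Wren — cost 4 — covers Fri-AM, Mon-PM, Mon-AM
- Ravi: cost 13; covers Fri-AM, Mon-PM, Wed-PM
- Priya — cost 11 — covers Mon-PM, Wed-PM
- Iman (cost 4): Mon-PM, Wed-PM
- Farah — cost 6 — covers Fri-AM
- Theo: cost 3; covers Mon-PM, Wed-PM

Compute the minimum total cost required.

Choose Wren and Theo: together they cover Fri-AM, Mon-PM, Mon-AM, Wed-PM — every shift.
Total cost: 4 + 3 = 7.

7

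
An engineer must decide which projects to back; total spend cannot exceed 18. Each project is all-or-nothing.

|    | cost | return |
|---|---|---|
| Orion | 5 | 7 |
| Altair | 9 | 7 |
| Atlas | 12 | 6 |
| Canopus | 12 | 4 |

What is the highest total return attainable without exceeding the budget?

14

Treat it as a binary knapsack problem.
Orion + Atlas: cost 5 + 12 = 17 ≤ 18, return 7 + 6 = 13.
Orion + Altair: cost 5 + 9 = 14 ≤ 18, return 7 + 7 = 14.
Orion + Canopus: cost 5 + 12 = 17 ≤ 18, return 7 + 4 = 11.
Best is Orion and Altair with total return 14.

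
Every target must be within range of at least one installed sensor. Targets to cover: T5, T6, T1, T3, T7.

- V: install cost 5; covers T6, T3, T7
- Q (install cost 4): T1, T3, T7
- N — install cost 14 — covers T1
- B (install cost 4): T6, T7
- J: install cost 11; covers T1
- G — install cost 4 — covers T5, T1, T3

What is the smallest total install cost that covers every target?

8

This is an integer covering problem.
The greedy cost-per-new-target heuristic would pick Q, B, and G for 12, but a cheaper cover exists.
Choose B and G: together they cover T5, T6, T1, T3, T7 — every target.
Total install cost: 4 + 4 = 8.
No cover costs less than 8.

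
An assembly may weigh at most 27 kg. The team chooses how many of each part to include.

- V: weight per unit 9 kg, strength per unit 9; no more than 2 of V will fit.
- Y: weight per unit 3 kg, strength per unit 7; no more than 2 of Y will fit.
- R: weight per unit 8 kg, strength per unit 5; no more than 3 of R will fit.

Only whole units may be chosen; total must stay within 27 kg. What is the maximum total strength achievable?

32

This is a bounded integer knapsack.
Take 2×V and 2×Y: weight 24 ≤ 27, strength 2·9 + 2·7 = 32.
Y has the best ratio (7/3) and is taken to its limit of 2; remaining capacity is filled optimally with the others.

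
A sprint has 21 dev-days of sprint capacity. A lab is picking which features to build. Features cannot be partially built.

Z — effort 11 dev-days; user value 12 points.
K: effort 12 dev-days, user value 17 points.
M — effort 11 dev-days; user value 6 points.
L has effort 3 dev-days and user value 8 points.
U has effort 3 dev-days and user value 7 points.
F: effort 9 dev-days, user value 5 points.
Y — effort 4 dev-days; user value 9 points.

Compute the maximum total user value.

36

Allowing fractional choices, the relaxed optimum would be about 39.6, but features are indivisible.
Z + L + U + Y: effort 11 + 3 + 3 + 4 = 21 ≤ 21, user value 12 + 8 + 7 + 9 = 36.
K + L + Y: effort 12 + 3 + 4 = 19 ≤ 21, user value 17 + 8 + 9 = 34.
Best is Z, L, U, and Y with total user value 36.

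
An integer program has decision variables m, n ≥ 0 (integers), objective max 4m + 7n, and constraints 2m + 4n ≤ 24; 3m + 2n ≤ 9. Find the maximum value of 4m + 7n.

28

Relaxing integrality, the LP optimum is 31.50 at (m,n) = (0, 4.5), which is not an integer point.
(m,n)=(0,4): 2·0+4·4=16≤24, 3·0+2·4=8≤9, objective 28.
(m,n)=(1,3): 2·1+4·3=14≤24, 3·1+2·3=9≤9, objective 25.
(m,n)=(0,3): 2·0+4·3=12≤24, 3·0+2·3=6≤9, objective 21.
The best lattice point is (0,4), giving 28.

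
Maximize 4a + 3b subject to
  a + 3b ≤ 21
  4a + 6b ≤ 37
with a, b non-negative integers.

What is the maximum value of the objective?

(a,b)=(9,0) is feasible, giving 36.
(a,b)=(8,0) is feasible, giving 32.
No feasible integer point exceeds 36.

36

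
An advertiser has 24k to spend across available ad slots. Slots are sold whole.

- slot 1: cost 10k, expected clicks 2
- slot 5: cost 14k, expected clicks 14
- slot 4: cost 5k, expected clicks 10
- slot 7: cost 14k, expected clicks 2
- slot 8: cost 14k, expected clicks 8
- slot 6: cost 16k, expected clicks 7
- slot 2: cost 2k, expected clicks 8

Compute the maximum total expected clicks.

Take slot 5, slot 4, and slot 2: cost 14 + 5 + 2 = 21 ≤ 24, expected clicks 14 + 10 + 8 = 32.
No other feasible combination does better.

32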